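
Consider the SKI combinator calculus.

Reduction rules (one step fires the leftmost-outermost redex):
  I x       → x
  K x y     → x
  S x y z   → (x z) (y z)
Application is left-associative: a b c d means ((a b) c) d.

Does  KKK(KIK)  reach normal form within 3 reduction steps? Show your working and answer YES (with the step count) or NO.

  start: KKK(KIK)
  [1] K(KIK)
  [2] KI

Answer: YES — reaches normal form KI in 2 ≤ 3 steps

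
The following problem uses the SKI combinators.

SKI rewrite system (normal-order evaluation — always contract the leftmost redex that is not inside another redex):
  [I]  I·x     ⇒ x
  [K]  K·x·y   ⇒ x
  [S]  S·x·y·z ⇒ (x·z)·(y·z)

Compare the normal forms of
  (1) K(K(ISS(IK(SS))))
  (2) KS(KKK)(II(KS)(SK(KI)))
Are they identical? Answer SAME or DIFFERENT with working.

Term A:
  start: K(K(ISS(IK(SS))))
  [1] K(K(SS(IK(SS))))
  [2] K(K(SS(K(SS))))

Term B:
  start: KS(KKK)(II(KS)(SK(KI)))
  [1] S(II(KS)(SK(KI)))
  [2] S(I(KS)(SK(KI)))
  [3] S(KS(SK(KI)))
  [4] SS

Answer: DIFFERENT — A ⇓ K(K(SS(K(SS)))), B ⇓ SS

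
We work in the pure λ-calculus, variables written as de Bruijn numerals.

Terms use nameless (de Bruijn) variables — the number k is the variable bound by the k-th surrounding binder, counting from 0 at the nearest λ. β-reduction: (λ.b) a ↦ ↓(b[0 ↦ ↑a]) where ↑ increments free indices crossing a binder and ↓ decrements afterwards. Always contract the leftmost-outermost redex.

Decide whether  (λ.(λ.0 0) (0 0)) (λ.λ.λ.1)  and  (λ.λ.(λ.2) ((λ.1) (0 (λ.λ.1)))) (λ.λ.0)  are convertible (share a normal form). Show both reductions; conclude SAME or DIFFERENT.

Answer: DIFFERENT — A ⇓ λ.λ.λ.1, B ⇓ λ.λ.λ.0

Derivation:
Term A:
  start: (λ.(λ.0 0) (0 0)) (λ.λ.λ.1)
  [1] (λ.0 0) ((λ.λ.λ.1) (λ.λ.λ.1))
  [2] (λ.λ.λ.1) (λ.λ.λ.1) ((λ.λ.λ.1) (λ.λ.λ.1))
  [3] (λ.λ.1) ((λ.λ.λ.1) (λ.λ.λ.1))
  [4] λ.(λ.λ.λ.1) (λ.λ.λ.1)
  [5] λ.λ.λ.1

Term B:
  start: (λ.λ.(λ.2) ((λ.1) (0 (λ.λ.1)))) (λ.λ.0)
  [1] λ.(λ.λ.λ.0) ((λ.1) (0 (λ.λ.1)))
  [2] λ.λ.λ.0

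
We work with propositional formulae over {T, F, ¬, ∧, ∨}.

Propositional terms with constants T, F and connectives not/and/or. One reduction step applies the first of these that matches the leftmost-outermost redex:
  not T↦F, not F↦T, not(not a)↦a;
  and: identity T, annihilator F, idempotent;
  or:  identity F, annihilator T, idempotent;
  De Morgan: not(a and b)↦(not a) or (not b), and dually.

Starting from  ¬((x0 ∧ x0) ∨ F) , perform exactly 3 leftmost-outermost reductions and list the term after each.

  start: ¬((x0 ∧ x0) ∨ F)
  →1  ¬(x0 ∧ x0) ∧ ¬F
  →2  (¬x0 ∨ ¬x0) ∧ ¬F
  →3  ¬x0 ∧ ¬F

Answer: after 3 steps: ¬x0 ∧ ¬F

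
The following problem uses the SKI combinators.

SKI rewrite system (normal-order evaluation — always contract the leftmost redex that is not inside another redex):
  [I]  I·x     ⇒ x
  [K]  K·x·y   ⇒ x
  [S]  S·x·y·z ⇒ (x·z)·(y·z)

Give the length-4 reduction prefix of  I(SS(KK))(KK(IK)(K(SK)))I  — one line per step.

  start: I(SS(KK))(KK(IK)(K(SK)))I
  [1] SS(KK)(KK(IK)(K(SK)))I
  [2] S(KK(IK)(K(SK)))(KK(KK(IK)(K(SK))))I
  [3] KK(IK)(K(SK))I(KK(KK(IK)(K(SK)))I)
  [4] K(K(SK))I(KK(KK(IK)(K(SK)))I)

Answer: after 4 steps: K(K(SK))I(KK(KK(IK)(K(SK)))I)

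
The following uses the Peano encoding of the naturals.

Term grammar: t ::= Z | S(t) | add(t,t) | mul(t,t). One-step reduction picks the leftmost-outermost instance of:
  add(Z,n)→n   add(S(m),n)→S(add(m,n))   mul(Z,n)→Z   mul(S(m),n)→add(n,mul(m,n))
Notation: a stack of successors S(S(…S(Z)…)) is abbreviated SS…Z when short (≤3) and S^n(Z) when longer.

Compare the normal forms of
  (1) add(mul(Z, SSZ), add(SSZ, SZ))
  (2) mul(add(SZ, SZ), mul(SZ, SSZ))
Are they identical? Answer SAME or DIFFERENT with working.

Term A:
  start: add(mul(Z, SSZ), add(SSZ, SZ))
  step 1: add(Z, add(SSZ, SZ))
  step 2: add(SSZ, SZ)
  step 3: S(add(SZ, SZ))
  step 4: S(S(add(Z, SZ)))
  step 5: SSSZ

Term B:
  start: mul(add(SZ, SZ), mul(SZ, SSZ))
  step 1: mul(S(add(Z, SZ)), mul(SZ, SSZ))
  step 2: add(mul(SZ, SSZ), mul(add(Z, SZ), mul(SZ, SSZ)))
  step 3: add(add(SSZ, mul(Z, SSZ)), mul(add(Z, SZ), mul(SZ, SSZ)))
  step 4: add(S(add(SZ, mul(Z, SSZ))), mul(add(Z, SZ), mul(SZ, SSZ)))
  step 5: S(add(add(SZ, mul(Z, SSZ)), mul(add(Z, SZ), mul(SZ, SSZ))))
  step 6: S(add(S(add(Z, mul(Z, SSZ))), mul(add(Z, SZ), mul(SZ, SSZ))))
  step 7: S(S(add(add(Z, mul(Z, SSZ)), mul(add(Z, SZ), mul(SZ, SSZ)))))
  step 8: S(S(add(mul(Z, SSZ), mul(add(Z, SZ), mul(SZ, SSZ)))))
  step 9: S(S(add(Z, mul(add(Z, SZ), mul(SZ, SSZ)))))
  step 10: S(S(mul(add(Z, SZ), mul(SZ, SSZ))))
  step 11: S(S(mul(SZ, mul(SZ, SSZ))))
  step 12: S(S(add(mul(SZ, SSZ), mul(Z, mul(SZ, SSZ)))))
  step 13: S(S(add(add(SSZ, mul(Z, SSZ)), mul(Z, mul(SZ, SSZ)))))
  step 14: S(S(add(S(add(SZ, mul(Z, SSZ))), mul(Z, mul(SZ, SSZ)))))
  step 15: S(S(S(add(add(SZ, mul(Z, SSZ)), mul(Z, mul(SZ, SSZ))))))
  step 16: S(S(S(add(S(add(Z, mul(Z, SSZ))), mul(Z, mul(SZ, SSZ))))))
  step 17: S(S(S(S(add(add(Z, mul(Z, SSZ)), mul(Z, mul(SZ, SSZ)))))))
  step 18: S(S(S(S(add(mul(Z, SSZ), mul(Z, mul(SZ, SSZ)))))))
  step 19: S(S(S(S(add(Z, mul(Z, mul(SZ, SSZ)))))))
  step 20: S(S(S(S(mul(Z, mul(SZ, SSZ))))))
  step 21: S^4(Z)

Answer: DIFFERENT — A ⇓ SSSZ, B ⇓ S^4(Z)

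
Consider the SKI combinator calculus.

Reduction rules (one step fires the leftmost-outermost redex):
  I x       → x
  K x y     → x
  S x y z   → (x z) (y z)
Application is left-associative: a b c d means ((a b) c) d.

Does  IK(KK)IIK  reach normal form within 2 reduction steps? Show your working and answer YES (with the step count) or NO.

Answer: NO — after 2 steps the term is KKIK, not yet normal

Derivation:
  start: IK(KK)IIK
  [1] K(KK)IIK
  [2] KKIK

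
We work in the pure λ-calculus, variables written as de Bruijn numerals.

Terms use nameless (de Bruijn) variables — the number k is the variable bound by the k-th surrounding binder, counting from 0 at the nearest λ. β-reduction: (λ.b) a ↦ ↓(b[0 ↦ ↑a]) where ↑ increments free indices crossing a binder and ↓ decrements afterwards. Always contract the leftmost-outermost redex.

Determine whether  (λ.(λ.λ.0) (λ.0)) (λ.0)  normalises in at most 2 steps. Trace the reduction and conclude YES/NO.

Answer: YES — reaches normal form λ.0 in 2 ≤ 2 steps

Derivation:
  start: (λ.(λ.λ.0) (λ.0)) (λ.0)
  →1  (λ.λ.0) (λ.0)
  →2  λ.0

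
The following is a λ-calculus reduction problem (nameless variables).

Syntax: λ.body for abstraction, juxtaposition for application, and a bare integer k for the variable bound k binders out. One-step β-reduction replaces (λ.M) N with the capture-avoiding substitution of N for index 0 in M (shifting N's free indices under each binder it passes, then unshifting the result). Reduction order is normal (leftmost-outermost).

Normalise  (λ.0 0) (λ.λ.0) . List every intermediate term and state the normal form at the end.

Answer: normal form = λ.0  (in 2 steps)

Working:
  start: (λ.0 0) (λ.λ.0)
  [1] (λ.λ.0) (λ.λ.0)
  [2] λ.0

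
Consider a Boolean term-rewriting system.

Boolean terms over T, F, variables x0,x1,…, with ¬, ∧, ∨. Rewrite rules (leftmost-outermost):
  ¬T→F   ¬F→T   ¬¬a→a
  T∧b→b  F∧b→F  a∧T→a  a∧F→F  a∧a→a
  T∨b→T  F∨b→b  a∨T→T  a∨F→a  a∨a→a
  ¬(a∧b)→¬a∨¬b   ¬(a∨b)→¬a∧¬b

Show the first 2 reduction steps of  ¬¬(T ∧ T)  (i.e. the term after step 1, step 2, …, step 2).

  start: ¬¬(T ∧ T)
  →1  T ∧ T
  →2  T

Answer: after 2 steps: T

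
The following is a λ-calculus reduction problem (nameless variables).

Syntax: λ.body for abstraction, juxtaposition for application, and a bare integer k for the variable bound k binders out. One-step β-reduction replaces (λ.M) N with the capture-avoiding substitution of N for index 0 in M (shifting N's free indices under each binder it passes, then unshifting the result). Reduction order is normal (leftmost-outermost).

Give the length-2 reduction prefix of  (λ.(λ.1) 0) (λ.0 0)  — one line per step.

Answer: after 2 steps: λ.0 0

Working:
  start: (λ.(λ.1) 0) (λ.0 0)
  step 1: (λ.λ.0 0) (λ.0 0)
  step 2: λ.0 0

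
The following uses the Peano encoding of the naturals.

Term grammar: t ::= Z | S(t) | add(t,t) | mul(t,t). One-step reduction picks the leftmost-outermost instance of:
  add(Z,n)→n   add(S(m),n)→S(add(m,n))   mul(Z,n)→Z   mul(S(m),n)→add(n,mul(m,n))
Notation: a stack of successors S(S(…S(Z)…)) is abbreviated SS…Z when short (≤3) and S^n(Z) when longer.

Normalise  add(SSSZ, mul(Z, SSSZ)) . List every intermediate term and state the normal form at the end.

Answer: normal form = SSSZ  (in 5 steps)

Working:
  start: add(SSSZ, mul(Z, SSSZ))
  →1  S(add(SSZ, mul(Z, SSSZ)))
  →2  S(S(add(SZ, mul(Z, SSSZ))))
  →3  S(S(S(add(Z, mul(Z, SSSZ)))))
  →4  S(S(S(mul(Z, SSSZ))))
  →5  SSSZ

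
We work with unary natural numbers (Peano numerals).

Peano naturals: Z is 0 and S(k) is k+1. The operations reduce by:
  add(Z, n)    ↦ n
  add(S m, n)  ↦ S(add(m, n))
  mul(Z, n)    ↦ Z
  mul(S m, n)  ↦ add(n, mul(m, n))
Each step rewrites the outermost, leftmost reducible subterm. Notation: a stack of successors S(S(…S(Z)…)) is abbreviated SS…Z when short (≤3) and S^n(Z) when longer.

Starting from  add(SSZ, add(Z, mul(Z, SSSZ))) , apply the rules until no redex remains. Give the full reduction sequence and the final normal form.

Answer: normal form = SSZ  (in 5 steps)

Derivation:
  start: add(SSZ, add(Z, mul(Z, SSSZ)))
  [1] S(add(SZ, add(Z, mul(Z, SSSZ))))
  [2] S(S(add(Z, add(Z, mul(Z, SSSZ)))))
  [3] S(S(add(Z, mul(Z, SSSZ))))
  [4] S(S(mul(Z, SSSZ)))
  [5] SSZ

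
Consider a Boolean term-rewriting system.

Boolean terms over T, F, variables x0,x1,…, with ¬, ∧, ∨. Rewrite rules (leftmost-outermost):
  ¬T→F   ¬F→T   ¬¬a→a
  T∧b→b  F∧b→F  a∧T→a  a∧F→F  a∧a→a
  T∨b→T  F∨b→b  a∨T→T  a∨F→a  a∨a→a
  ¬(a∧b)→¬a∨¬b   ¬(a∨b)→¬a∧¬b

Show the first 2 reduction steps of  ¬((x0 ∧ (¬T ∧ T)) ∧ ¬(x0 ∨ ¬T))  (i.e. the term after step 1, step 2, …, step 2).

  start: ¬((x0 ∧ (¬T ∧ T)) ∧ ¬(x0 ∨ ¬T))
  step 1: ¬(x0 ∧ (¬T ∧ T)) ∨ ¬¬(x0 ∨ ¬T)
  step 2: (¬x0 ∨ ¬(¬T ∧ T)) ∨ ¬¬(x0 ∨ ¬T)

Answer: after 2 steps: (¬x0 ∨ ¬(¬T ∧ T)) ∨ ¬¬(x0 ∨ ¬T)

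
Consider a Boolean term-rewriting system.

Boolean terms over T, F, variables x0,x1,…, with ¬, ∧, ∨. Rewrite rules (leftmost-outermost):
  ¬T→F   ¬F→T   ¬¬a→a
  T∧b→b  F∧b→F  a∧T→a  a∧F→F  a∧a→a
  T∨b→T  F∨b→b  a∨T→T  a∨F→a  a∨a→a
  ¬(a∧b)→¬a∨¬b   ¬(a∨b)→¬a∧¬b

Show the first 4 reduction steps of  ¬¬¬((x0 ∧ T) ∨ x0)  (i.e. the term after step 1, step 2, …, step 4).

Answer: after 4 steps: (¬x0 ∨ F) ∧ ¬x0

Reduction:
  start: ¬¬¬((x0 ∧ T) ∨ x0)
  step 1: ¬((x0 ∧ T) ∨ x0)
  step 2: ¬(x0 ∧ T) ∧ ¬x0
  step 3: (¬x0 ∨ ¬T) ∧ ¬x0
  step 4: (¬x0 ∨ F) ∧ ¬x0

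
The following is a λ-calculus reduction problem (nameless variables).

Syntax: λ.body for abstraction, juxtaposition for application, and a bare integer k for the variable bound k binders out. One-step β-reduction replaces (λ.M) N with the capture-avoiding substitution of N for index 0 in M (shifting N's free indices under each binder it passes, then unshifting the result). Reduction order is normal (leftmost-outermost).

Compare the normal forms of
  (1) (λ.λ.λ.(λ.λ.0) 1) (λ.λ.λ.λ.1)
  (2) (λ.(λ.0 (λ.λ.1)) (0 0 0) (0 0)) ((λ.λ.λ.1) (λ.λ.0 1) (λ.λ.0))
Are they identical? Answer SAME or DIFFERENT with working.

Answer: SAME — A ⇓ λ.λ.λ.0, B ⇓ λ.λ.λ.0

Working:
Term A:
  start: (λ.λ.λ.(λ.λ.0) 1) (λ.λ.λ.λ.1)
  [1] λ.λ.(λ.λ.0) 1
  [2] λ.λ.λ.0

Term B:
  start: (λ.(λ.0 (λ.λ.1)) (0 0 0) (0 0)) ((λ.λ.λ.1) (λ.λ.0 1) (λ.λ.0))
  [1] (λ.0 (λ.λ.1)) ((λ.λ.λ.1) (λ.λ.0 1) (λ.λ.0) ((λ.λ.λ.1) (λ.λ.0 1) (λ.λ.0)) ((λ.λ.λ.1) (λ.λ.0 1) (λ.λ.0))) ((λ.λ.λ.1) (λ.λ.0 1) (λ.λ.0) ((λ.λ.λ.1) (λ.λ.0 1) (λ.λ.0)))
  [2] (λ.λ.λ.1) (λ.λ.0 1) (λ.λ.0) ((λ.λ.λ.1) (λ.λ.0 1) (λ.λ.0)) ((λ.λ.λ.1) (λ.λ.0 1) (λ.λ.0)) (λ.λ.1) ((λ.λ.λ.1) (λ.λ.0 1) (λ.λ.0) ((λ.λ.λ.1) (λ.λ.0 1) (λ.λ.0)))
  [3] (λ.λ.1) (λ.λ.0) ((λ.λ.λ.1) (λ.λ.0 1) (λ.λ.0)) ((λ.λ.λ.1) (λ.λ.0 1) (λ.λ.0)) (λ.λ.1) ((λ.λ.λ.1) (λ.λ.0 1) (λ.λ.0) ((λ.λ.λ.1) (λ.λ.0 1) (λ.λ.0)))
  [4] (λ.λ.λ.0) ((λ.λ.λ.1) (λ.λ.0 1) (λ.λ.0)) ((λ.λ.λ.1) (λ.λ.0 1) (λ.λ.0)) (λ.λ.1) ((λ.λ.λ.1) (λ.λ.0 1) (λ.λ.0) ((λ.λ.λ.1) (λ.λ.0 1) (λ.λ.0)))
  [5] (λ.λ.0) ((λ.λ.λ.1) (λ.λ.0 1) (λ.λ.0)) (λ.λ.1) ((λ.λ.λ.1) (λ.λ.0 1) (λ.λ.0) ((λ.λ.λ.1) (λ.λ.0 1) (λ.λ.0)))
  [6] (λ.0) (λ.λ.1) ((λ.λ.λ.1) (λ.λ.0 1) (λ.λ.0) ((λ.λ.λ.1) (λ.λ.0 1) (λ.λ.0)))
  [7] (λ.λ.1) ((λ.λ.λ.1) (λ.λ.0 1) (λ.λ.0) ((λ.λ.λ.1) (λ.λ.0 1) (λ.λ.0)))
  [8] λ.(λ.λ.λ.1) (λ.λ.0 1) (λ.λ.0) ((λ.λ.λ.1) (λ.λ.0 1) (λ.λ.0))
  [9] λ.(λ.λ.1) (λ.λ.0) ((λ.λ.λ.1) (λ.λ.0 1) (λ.λ.0))
  [10] λ.(λ.λ.λ.0) ((λ.λ.λ.1) (λ.λ.0 1) (λ.λ.0))
  [11] λ.λ.λ.0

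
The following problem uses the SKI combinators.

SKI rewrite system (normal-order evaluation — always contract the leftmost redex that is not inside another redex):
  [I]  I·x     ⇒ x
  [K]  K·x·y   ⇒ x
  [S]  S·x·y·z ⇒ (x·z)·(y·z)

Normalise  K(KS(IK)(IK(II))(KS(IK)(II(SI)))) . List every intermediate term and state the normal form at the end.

  start: K(KS(IK)(IK(II))(KS(IK)(II(SI))))
  →1  K(S(IK(II))(KS(IK)(II(SI))))
  →2  K(S(K(II))(KS(IK)(II(SI))))
  →3  K(S(KI)(KS(IK)(II(SI))))
  →4  K(S(KI)(S(II(SI))))
  →5  K(S(KI)(S(I(SI))))
  →6  K(S(KI)(S(SI)))

Answer: normal form = K(S(KI)(S(SI)))  (in 6 steps)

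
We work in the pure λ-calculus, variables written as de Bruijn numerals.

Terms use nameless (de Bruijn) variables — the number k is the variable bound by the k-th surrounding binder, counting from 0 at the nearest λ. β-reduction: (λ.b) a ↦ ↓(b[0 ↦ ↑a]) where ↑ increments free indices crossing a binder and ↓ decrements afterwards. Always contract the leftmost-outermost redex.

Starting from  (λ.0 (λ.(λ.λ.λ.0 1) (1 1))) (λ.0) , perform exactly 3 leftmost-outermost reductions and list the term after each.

Answer: after 3 steps: λ.λ.λ.0 1

Derivation:
  start: (λ.0 (λ.(λ.λ.λ.0 1) (1 1))) (λ.0)
  [1] (λ.0) (λ.(λ.λ.λ.0 1) ((λ.0) (λ.0)))
  [2] λ.(λ.λ.λ.0 1) ((λ.0) (λ.0))
  [3] λ.λ.λ.0 1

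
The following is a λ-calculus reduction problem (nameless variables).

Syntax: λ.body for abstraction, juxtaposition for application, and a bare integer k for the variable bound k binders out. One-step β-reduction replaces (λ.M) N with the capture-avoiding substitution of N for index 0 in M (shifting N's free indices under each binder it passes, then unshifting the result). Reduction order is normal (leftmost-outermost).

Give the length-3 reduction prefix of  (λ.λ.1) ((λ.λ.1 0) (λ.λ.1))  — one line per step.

  start: (λ.λ.1) ((λ.λ.1 0) (λ.λ.1))
  →1  λ.(λ.λ.1 0) (λ.λ.1)
  →2  λ.λ.(λ.λ.1) 0
  →3  λ.λ.λ.1

Answer: after 3 steps: λ.λ.λ.1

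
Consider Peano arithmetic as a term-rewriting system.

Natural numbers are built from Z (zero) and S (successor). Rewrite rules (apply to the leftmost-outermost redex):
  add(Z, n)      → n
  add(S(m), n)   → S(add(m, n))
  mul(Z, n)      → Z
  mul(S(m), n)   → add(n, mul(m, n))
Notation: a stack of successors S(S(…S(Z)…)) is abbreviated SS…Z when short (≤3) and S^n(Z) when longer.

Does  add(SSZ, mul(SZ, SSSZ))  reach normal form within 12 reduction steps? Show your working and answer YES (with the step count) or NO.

  start: add(SSZ, mul(SZ, SSSZ))
  →1  S(add(SZ, mul(SZ, SSSZ)))
  →2  S(S(add(Z, mul(SZ, SSSZ))))
  →3  S(S(mul(SZ, SSSZ)))
  →4  S(S(add(SSSZ, mul(Z, SSSZ))))
  →5  S(S(S(add(SSZ, mul(Z, SSSZ)))))
  →6  S(S(S(S(add(SZ, mul(Z, SSSZ))))))
  →7  S(S(S(S(S(add(Z, mul(Z, SSSZ)))))))
  →8  S(S(S(S(S(mul(Z, SSSZ))))))
  →9  S^5(Z)

Answer: YES — reaches normal form S^5(Z) in 9 ≤ 12 steps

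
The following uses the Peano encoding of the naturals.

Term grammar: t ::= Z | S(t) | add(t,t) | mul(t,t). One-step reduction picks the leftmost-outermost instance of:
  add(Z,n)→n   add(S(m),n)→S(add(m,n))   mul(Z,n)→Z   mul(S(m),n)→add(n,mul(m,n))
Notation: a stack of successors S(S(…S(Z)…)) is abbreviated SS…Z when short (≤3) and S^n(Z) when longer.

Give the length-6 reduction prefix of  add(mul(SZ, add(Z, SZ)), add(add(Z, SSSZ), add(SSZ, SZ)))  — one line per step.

Answer: after 6 steps: S(add(Z, add(add(Z, SSSZ), add(SSZ, SZ))))

Reduction:
  start: add(mul(SZ, add(Z, SZ)), add(add(Z, SSSZ), add(SSZ, SZ)))
  [1] add(add(add(Z, SZ), mul(Z, add(Z, SZ))), add(add(Z, SSSZ), add(SSZ, SZ)))
  [2] add(add(SZ, mul(Z, add(Z, SZ))), add(add(Z, SSSZ), add(SSZ, SZ)))
  [3] add(S(add(Z, mul(Z, add(Z, SZ)))), add(add(Z, SSSZ), add(SSZ, SZ)))
  [4] S(add(add(Z, mul(Z, add(Z, SZ))), add(add(Z, SSSZ), add(SSZ, SZ))))
  [5] S(add(mul(Z, add(Z, SZ)), add(add(Z, SSSZ), add(SSZ, SZ))))
  [6] S(add(Z, add(add(Z, SSSZ), add(SSZ, SZ))))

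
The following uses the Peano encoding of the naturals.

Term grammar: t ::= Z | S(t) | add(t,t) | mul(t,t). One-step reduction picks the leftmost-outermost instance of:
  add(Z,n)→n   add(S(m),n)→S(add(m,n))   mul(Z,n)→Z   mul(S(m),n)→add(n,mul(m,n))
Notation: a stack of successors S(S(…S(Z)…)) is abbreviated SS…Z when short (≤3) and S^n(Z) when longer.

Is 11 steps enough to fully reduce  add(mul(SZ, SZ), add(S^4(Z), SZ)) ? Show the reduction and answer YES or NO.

Answer: YES — reaches normal form S^6(Z) in 11 ≤ 11 steps

Reduction:
  start: add(mul(SZ, SZ), add(S^4(Z), SZ))
  [1] add(add(SZ, mul(Z, SZ)), add(S^4(Z), SZ))
  [2] add(S(add(Z, mul(Z, SZ))), add(S^4(Z), SZ))
  [3] S(add(add(Z, mul(Z, SZ)), add(S^4(Z), SZ)))
  [4] S(add(mul(Z, SZ), add(S^4(Z), SZ)))
  [5] S(add(Z, add(S^4(Z), SZ)))
  [6] S(add(S^4(Z), SZ))
  [7] S(S(add(SSSZ, SZ)))
  [8] S(S(S(add(SSZ, SZ))))
  [9] S(S(S(S(add(SZ, SZ)))))
  [10] S(S(S(S(S(add(Z, SZ))))))
  [11] S^6(Z)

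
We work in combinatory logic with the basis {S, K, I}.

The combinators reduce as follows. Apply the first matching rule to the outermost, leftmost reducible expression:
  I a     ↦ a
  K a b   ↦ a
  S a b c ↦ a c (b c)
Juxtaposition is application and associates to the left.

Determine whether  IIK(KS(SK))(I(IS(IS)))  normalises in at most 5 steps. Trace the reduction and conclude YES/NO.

Answer: YES — reaches normal form S in 4 ≤ 5 steps

Working:
  start: IIK(KS(SK))(I(IS(IS)))
  step 1: IK(KS(SK))(I(IS(IS)))
  step 2: K(KS(SK))(I(IS(IS)))
  step 3: KS(SK)
  step 4: S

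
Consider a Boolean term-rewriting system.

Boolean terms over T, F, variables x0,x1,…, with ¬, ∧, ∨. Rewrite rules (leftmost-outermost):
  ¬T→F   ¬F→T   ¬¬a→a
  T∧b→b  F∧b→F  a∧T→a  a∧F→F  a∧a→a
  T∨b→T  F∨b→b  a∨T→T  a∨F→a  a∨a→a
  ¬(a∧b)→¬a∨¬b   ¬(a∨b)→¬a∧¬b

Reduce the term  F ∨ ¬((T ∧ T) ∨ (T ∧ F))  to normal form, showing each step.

Answer: normal form = F  (in 6 steps)

Reduction:
  start: F ∨ ¬((T ∧ T) ∨ (T ∧ F))
  step 1: ¬((T ∧ T) ∨ (T ∧ F))
  step 2: ¬(T ∧ T) ∧ ¬(T ∧ F)
  step 3: (¬T ∨ ¬T) ∧ ¬(T ∧ F)
  step 4: ¬T ∧ ¬(T ∧ F)
  step 5: F ∧ ¬(T ∧ F)
  step 6: F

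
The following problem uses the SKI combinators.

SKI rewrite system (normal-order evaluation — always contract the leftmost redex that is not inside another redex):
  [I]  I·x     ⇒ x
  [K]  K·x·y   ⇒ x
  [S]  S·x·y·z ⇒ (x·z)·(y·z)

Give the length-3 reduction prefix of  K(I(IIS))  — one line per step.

  start: K(I(IIS))
  →1  K(IIS)
  →2  K(IS)
  →3  KS

Answer: after 3 steps: KS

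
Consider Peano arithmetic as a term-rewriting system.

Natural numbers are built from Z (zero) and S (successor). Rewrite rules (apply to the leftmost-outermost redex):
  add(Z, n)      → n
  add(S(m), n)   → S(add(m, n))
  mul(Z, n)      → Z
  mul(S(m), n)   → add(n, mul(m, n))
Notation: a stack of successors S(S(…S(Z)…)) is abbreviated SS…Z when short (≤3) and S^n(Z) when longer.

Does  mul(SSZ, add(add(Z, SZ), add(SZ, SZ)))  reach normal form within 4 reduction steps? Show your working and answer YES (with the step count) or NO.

  start: mul(SSZ, add(add(Z, SZ), add(SZ, SZ)))
  →1  add(add(add(Z, SZ), add(SZ, SZ)), mul(SZ, add(add(Z, SZ), add(SZ, SZ))))
  →2  add(add(SZ, add(SZ, SZ)), mul(SZ, add(add(Z, SZ), add(SZ, SZ))))
  →3  add(S(add(Z, add(SZ, SZ))), mul(SZ, add(add(Z, SZ), add(SZ, SZ))))
  →4  S(add(add(Z, add(SZ, SZ)), mul(SZ, add(add(Z, SZ), add(SZ, SZ)))))

Answer: NO — after 4 steps the term is S(add(add(Z, add(SZ, SZ)), mul(SZ, add(add(Z, SZ), add(SZ, SZ))))), not yet normal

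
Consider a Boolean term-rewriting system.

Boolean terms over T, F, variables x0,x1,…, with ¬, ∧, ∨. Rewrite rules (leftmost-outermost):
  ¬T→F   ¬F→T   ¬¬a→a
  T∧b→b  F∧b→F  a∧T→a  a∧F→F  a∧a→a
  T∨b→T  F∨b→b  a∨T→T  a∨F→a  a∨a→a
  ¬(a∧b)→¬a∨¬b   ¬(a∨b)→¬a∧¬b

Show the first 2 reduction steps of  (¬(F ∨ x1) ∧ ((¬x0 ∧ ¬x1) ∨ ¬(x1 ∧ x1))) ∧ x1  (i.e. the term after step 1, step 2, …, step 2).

Answer: after 2 steps: ((T ∧ ¬x1) ∧ ((¬x0 ∧ ¬x1) ∨ ¬(x1 ∧ x1))) ∧ x1

Reduction:
  start: (¬(F ∨ x1) ∧ ((¬x0 ∧ ¬x1) ∨ ¬(x1 ∧ x1))) ∧ x1
  →1  ((¬F ∧ ¬x1) ∧ ((¬x0 ∧ ¬x1) ∨ ¬(x1 ∧ x1))) ∧ x1
  →2  ((T ∧ ¬x1) ∧ ((¬x0 ∧ ¬x1) ∨ ¬(x1 ∧ x1))) ∧ x1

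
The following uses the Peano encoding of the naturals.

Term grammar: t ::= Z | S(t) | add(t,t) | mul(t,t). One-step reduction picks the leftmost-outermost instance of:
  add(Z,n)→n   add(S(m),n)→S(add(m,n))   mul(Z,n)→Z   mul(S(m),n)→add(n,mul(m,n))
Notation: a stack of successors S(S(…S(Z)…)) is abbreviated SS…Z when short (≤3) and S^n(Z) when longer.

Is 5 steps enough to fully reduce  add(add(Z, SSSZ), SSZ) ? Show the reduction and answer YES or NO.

Answer: YES — reaches normal form S^5(Z) in 5 ≤ 5 steps

Reduction:
  start: add(add(Z, SSSZ), SSZ)
  [1] add(SSSZ, SSZ)
  [2] S(add(SSZ, SSZ))
  [3] S(S(add(SZ, SSZ)))
  [4] S(S(S(add(Z, SSZ))))
  [5] S^5(Z)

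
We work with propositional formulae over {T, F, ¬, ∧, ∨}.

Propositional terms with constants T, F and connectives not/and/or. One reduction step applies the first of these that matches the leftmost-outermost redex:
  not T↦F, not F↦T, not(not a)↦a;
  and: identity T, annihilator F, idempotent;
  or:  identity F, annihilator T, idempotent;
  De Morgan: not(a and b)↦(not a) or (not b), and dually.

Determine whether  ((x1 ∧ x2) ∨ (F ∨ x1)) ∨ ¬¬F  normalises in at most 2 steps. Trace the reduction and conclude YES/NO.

  start: ((x1 ∧ x2) ∨ (F ∨ x1)) ∨ ¬¬F
  step 1: ((x1 ∧ x2) ∨ x1) ∨ ¬¬F
  step 2: ((x1 ∧ x2) ∨ x1) ∨ F

Answer: NO — after 2 steps the term is ((x1 ∧ x2) ∨ x1) ∨ F, not yet normal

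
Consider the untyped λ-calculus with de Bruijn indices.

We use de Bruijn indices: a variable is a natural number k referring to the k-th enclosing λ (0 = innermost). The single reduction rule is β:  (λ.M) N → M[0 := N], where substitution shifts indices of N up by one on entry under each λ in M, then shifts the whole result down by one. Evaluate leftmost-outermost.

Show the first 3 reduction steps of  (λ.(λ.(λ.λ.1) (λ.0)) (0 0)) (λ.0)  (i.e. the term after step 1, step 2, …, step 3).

Answer: after 3 steps: λ.λ.0

Working:
  start: (λ.(λ.(λ.λ.1) (λ.0)) (0 0)) (λ.0)
  step 1: (λ.(λ.λ.1) (λ.0)) ((λ.0) (λ.0))
  step 2: (λ.λ.1) (λ.0)
  step 3: λ.λ.0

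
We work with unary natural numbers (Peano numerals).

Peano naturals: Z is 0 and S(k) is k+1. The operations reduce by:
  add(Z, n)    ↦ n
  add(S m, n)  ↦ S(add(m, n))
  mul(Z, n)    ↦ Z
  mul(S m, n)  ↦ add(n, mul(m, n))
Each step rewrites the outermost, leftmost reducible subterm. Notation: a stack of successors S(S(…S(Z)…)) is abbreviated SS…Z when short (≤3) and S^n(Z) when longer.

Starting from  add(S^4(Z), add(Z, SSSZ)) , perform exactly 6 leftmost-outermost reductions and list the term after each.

  start: add(S^4(Z), add(Z, SSSZ))
  step 1: S(add(SSSZ, add(Z, SSSZ)))
  step 2: S(S(add(SSZ, add(Z, SSSZ))))
  step 3: S(S(S(add(SZ, add(Z, SSSZ)))))
  step 4: S(S(S(S(add(Z, add(Z, SSSZ))))))
  step 5: S(S(S(S(add(Z, SSSZ)))))
  step 6: S^7(Z)

Answer: after 6 steps: S^7(Z)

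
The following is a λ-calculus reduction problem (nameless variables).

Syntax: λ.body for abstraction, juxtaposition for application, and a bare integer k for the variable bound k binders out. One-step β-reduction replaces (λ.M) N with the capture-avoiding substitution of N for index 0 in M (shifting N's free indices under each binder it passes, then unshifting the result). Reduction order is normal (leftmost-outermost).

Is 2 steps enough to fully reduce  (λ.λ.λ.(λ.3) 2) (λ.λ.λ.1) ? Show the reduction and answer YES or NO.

Answer: YES — reaches normal form λ.λ.λ.λ.λ.1 in 2 ≤ 2 steps

Derivation:
  start: (λ.λ.λ.(λ.3) 2) (λ.λ.λ.1)
  step 1: λ.λ.(λ.λ.λ.λ.1) (λ.λ.λ.1)
  step 2: λ.λ.λ.λ.λ.1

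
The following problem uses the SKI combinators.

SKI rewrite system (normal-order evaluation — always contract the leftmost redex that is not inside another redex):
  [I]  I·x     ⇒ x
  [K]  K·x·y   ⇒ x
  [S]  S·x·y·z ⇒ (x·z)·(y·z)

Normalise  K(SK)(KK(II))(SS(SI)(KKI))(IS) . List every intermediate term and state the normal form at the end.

Answer: normal form = S  (in 4 steps)

Derivation:
  start: K(SK)(KK(II))(SS(SI)(KKI))(IS)
  →1  SK(SS(SI)(KKI))(IS)
  →2  K(IS)(SS(SI)(KKI)(IS))
  →3  IS
  →4  S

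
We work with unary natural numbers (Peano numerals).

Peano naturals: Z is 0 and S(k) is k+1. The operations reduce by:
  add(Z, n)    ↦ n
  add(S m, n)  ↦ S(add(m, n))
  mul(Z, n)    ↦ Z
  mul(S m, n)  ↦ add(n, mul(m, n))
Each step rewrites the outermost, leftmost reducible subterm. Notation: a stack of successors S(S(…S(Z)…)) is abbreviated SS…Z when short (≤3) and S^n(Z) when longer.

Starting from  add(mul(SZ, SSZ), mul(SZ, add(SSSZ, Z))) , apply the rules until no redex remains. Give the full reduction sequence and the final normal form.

Answer: normal form = S^5(Z)  (in 18 steps)

Reduction:
  start: add(mul(SZ, SSZ), mul(SZ, add(SSSZ, Z)))
  step 1: add(add(SSZ, mul(Z, SSZ)), mul(SZ, add(SSSZ, Z)))
  step 2: add(S(add(SZ, mul(Z, SSZ))), mul(SZ, add(SSSZ, Z)))
  step 3: S(add(add(SZ, mul(Z, SSZ)), mul(SZ, add(SSSZ, Z))))
  step 4: S(add(S(add(Z, mul(Z, SSZ))), mul(SZ, add(SSSZ, Z))))
  step 5: S(S(add(add(Z, mul(Z, SSZ)), mul(SZ, add(SSSZ, Z)))))
  step 6: S(S(add(mul(Z, SSZ), mul(SZ, add(SSSZ, Z)))))
  step 7: S(S(add(Z, mul(SZ, add(SSSZ, Z)))))
  step 8: S(S(mul(SZ, add(SSSZ, Z))))
  step 9: S(S(add(add(SSSZ, Z), mul(Z, add(SSSZ, Z)))))
  step 10: S(S(add(S(add(SSZ, Z)), mul(Z, add(SSSZ, Z)))))
  step 11: S(S(S(add(add(SSZ, Z), mul(Z, add(SSSZ, Z))))))
  step 12: S(S(S(add(S(add(SZ, Z)), mul(Z, add(SSSZ, Z))))))
  step 13: S(S(S(S(add(add(SZ, Z), mul(Z, add(SSSZ, Z)))))))
  step 14: S(S(S(S(add(S(add(Z, Z)), mul(Z, add(SSSZ, Z)))))))
  step 15: S(S(S(S(S(add(add(Z, Z), mul(Z, add(SSSZ, Z))))))))
  step 16: S(S(S(S(S(add(Z, mul(Z, add(SSSZ, Z))))))))
  step 17: S(S(S(S(S(mul(Z, add(SSSZ, Z)))))))
  step 18: S^5(Z)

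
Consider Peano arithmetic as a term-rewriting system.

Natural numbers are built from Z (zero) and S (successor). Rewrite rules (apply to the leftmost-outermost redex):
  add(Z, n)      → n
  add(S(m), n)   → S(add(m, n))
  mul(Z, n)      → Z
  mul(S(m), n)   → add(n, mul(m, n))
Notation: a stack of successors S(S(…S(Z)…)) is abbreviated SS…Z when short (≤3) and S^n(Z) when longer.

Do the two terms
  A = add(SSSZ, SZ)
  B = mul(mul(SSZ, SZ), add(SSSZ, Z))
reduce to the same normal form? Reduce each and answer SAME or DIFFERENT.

Answer: DIFFERENT — A ⇓ S^4(Z), B ⇓ S^6(Z)

Working:
Term A:
  start: add(SSSZ, SZ)
  step 1: S(add(SSZ, SZ))
  step 2: S(S(add(SZ, SZ)))
  step 3: S(S(S(add(Z, SZ))))
  step 4: S^4(Z)

Term B:
  start: mul(mul(SSZ, SZ), add(SSSZ, Z))
  step 1: mul(add(SZ, mul(SZ, SZ)), add(SSSZ, Z))
  step 2: mul(S(add(Z, mul(SZ, SZ))), add(SSSZ, Z))
  step 3: add(add(SSSZ, Z), mul(add(Z, mul(SZ, SZ)), add(SSSZ, Z)))
  step 4: add(S(add(SSZ, Z)), mul(add(Z, mul(SZ, SZ)), add(SSSZ, Z)))
  step 5: S(add(add(SSZ, Z), mul(add(Z, mul(SZ, SZ)), add(SSSZ, Z))))
  step 6: S(add(S(add(SZ, Z)), mul(add(Z, mul(SZ, SZ)), add(SSSZ, Z))))
  step 7: S(S(add(add(SZ, Z), mul(add(Z, mul(SZ, SZ)), add(SSSZ, Z)))))
  step 8: S(S(add(S(add(Z, Z)), mul(add(Z, mul(SZ, SZ)), add(SSSZ, Z)))))
  step 9: S(S(S(add(add(Z, Z), mul(add(Z, mul(SZ, SZ)), add(SSSZ, Z))))))
  step 10: S(S(S(add(Z, mul(add(Z, mul(SZ, SZ)), add(SSSZ, Z))))))
  step 11: S(S(S(mul(add(Z, mul(SZ, SZ)), add(SSSZ, Z)))))
  step 12: S(S(S(mul(mul(SZ, SZ), add(SSSZ, Z)))))
  step 13: S(S(S(mul(add(SZ, mul(Z, SZ)), add(SSSZ, Z)))))
  step 14: S(S(S(mul(S(add(Z, mul(Z, SZ))), add(SSSZ, Z)))))
  step 15: S(S(S(add(add(SSSZ, Z), mul(add(Z, mul(Z, SZ)), add(SSSZ, Z))))))
  step 16: S(S(S(add(S(add(SSZ, Z)), mul(add(Z, mul(Z, SZ)), add(SSSZ, Z))))))
  step 17: S(S(S(S(add(add(SSZ, Z), mul(add(Z, mul(Z, SZ)), add(SSSZ, Z)))))))
  step 18: S(S(S(S(add(S(add(SZ, Z)), mul(add(Z, mul(Z, SZ)), add(SSSZ, Z)))))))
  step 19: S(S(S(S(S(add(add(SZ, Z), mul(add(Z, mul(Z, SZ)), add(SSSZ, Z))))))))
  step 20: S(S(S(S(S(add(S(add(Z, Z)), mul(add(Z, mul(Z, SZ)), add(SSSZ, Z))))))))
  step 21: S(S(S(S(S(S(add(add(Z, Z), mul(add(Z, mul(Z, SZ)), add(SSSZ, Z)))))))))
  step 22: S(S(S(S(S(S(add(Z, mul(add(Z, mul(Z, SZ)), add(SSSZ, Z)))))))))
  step 23: S(S(S(S(S(S(mul(add(Z, mul(Z, SZ)), add(SSSZ, Z))))))))
  step 24: S(S(S(S(S(S(mul(mul(Z, SZ), add(SSSZ, Z))))))))
  step 25: S(S(S(S(S(S(mul(Z, add(SSSZ, Z))))))))
  step 26: S^6(Z)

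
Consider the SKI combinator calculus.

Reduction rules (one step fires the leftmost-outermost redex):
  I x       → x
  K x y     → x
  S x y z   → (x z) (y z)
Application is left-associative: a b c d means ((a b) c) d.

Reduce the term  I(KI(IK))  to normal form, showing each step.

  start: I(KI(IK))
  [1] KI(IK)
  [2] I

Answer: normal form = I  (in 2 steps)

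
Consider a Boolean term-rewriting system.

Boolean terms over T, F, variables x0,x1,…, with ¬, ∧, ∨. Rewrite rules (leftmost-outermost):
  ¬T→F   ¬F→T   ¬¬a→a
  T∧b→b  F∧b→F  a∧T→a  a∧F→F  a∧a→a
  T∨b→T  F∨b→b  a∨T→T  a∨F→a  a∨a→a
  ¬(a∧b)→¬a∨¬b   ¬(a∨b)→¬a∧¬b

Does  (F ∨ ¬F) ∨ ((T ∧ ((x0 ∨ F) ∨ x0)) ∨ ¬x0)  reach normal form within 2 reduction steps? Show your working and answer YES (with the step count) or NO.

Answer: NO — after 2 steps the term is T ∨ ((T ∧ ((x0 ∨ F) ∨ x0)) ∨ ¬x0), not yet normal

Working:
  start: (F ∨ ¬F) ∨ ((T ∧ ((x0 ∨ F) ∨ x0)) ∨ ¬x0)
  step 1: ¬F ∨ ((T ∧ ((x0 ∨ F) ∨ x0)) ∨ ¬x0)
  step 2: T ∨ ((T ∧ ((x0 ∨ F) ∨ x0)) ∨ ¬x0)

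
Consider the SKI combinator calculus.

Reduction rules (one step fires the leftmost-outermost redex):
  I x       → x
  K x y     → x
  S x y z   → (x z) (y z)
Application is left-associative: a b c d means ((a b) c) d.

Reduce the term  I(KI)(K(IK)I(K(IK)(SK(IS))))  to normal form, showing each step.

Answer: normal form = I  (in 2 steps)

Reduction:
  start: I(KI)(K(IK)I(K(IK)(SK(IS))))
  step 1: KI(K(IK)I(K(IK)(SK(IS))))
  step 2: I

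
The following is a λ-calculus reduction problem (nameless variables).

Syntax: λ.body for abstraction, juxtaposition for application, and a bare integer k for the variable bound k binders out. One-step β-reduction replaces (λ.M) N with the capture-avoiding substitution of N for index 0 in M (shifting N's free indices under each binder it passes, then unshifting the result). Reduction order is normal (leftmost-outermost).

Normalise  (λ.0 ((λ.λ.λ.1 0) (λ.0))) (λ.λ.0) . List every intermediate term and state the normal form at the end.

  start: (λ.0 ((λ.λ.λ.1 0) (λ.0))) (λ.λ.0)
  [1] (λ.λ.0) ((λ.λ.λ.1 0) (λ.0))
  [2] λ.0

Answer: normal form = λ.0  (in 2 steps)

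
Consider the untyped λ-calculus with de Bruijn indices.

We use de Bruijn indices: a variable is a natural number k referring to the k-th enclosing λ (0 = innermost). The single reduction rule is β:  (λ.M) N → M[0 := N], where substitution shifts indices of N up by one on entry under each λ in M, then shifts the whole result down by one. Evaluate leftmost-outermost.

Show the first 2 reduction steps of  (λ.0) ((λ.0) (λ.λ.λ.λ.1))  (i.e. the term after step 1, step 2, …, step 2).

  start: (λ.0) ((λ.0) (λ.λ.λ.λ.1))
  step 1: (λ.0) (λ.λ.λ.λ.1)
  step 2: λ.λ.λ.λ.1

Answer: after 2 steps: λ.λ.λ.λ.1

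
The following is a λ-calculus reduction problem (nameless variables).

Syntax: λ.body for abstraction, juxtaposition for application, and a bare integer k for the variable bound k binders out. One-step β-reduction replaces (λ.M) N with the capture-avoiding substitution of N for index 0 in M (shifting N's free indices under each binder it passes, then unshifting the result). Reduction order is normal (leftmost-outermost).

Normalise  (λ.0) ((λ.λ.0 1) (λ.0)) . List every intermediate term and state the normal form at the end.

  start: (λ.0) ((λ.λ.0 1) (λ.0))
  →1  (λ.λ.0 1) (λ.0)
  →2  λ.0 (λ.0)

Answer: normal form = λ.0 (λ.0)  (in 2 steps)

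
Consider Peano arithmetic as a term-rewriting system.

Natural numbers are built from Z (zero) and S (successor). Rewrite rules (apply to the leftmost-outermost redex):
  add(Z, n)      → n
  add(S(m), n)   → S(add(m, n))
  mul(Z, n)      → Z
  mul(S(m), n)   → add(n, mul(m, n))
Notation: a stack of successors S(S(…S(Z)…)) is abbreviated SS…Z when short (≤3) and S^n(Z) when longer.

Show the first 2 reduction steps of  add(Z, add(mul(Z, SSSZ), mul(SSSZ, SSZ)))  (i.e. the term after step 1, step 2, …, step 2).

  start: add(Z, add(mul(Z, SSSZ), mul(SSSZ, SSZ)))
  [1] add(mul(Z, SSSZ), mul(SSSZ, SSZ))
  [2] add(Z, mul(SSSZ, SSZ))

Answer: after 2 steps: add(Z, mul(SSSZ, SSZ))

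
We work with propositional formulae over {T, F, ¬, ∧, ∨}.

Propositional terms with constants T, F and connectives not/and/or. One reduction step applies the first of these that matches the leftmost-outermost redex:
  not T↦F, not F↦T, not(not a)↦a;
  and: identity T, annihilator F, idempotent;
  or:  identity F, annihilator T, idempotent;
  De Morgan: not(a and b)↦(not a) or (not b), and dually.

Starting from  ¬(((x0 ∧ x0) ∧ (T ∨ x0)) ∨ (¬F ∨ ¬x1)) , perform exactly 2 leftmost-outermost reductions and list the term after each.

  start: ¬(((x0 ∧ x0) ∧ (T ∨ x0)) ∨ (¬F ∨ ¬x1))
  [1] ¬((x0 ∧ x0) ∧ (T ∨ x0)) ∧ ¬(¬F ∨ ¬x1)
  [2] (¬(x0 ∧ x0) ∨ ¬(T ∨ x0)) ∧ ¬(¬F ∨ ¬x1)

Answer: after 2 steps: (¬(x0 ∧ x0) ∨ ¬(T ∨ x0)) ∧ ¬(¬F ∨ ¬x1)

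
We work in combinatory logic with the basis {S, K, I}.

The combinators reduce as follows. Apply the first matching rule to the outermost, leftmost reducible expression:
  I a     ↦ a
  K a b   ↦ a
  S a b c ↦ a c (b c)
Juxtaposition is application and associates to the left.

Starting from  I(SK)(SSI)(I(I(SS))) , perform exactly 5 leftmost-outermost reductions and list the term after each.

Answer: after 5 steps: SS

Reduction:
  start: I(SK)(SSI)(I(I(SS)))
  →1  SK(SSI)(I(I(SS)))
  →2  K(I(I(SS)))(SSI(I(I(SS))))
  →3  I(I(SS))
  →4  I(SS)
  →5  SS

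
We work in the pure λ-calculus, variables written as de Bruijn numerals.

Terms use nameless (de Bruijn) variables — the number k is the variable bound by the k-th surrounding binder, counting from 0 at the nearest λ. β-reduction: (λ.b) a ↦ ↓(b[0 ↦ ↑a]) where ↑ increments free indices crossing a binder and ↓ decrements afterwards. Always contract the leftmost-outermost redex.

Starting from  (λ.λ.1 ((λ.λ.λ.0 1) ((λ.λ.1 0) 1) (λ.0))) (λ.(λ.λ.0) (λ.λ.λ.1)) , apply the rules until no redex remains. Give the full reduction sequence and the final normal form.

Answer: normal form = λ.λ.0  (in 3 steps)

Working:
  start: (λ.λ.1 ((λ.λ.λ.0 1) ((λ.λ.1 0) 1) (λ.0))) (λ.(λ.λ.0) (λ.λ.λ.1))
  →1  λ.(λ.(λ.λ.0) (λ.λ.λ.1)) ((λ.λ.λ.0 1) ((λ.λ.1 0) (λ.(λ.λ.0) (λ.λ.λ.1))) (λ.0))
  →2  λ.(λ.λ.0) (λ.λ.λ.1)
  →3  λ.λ.0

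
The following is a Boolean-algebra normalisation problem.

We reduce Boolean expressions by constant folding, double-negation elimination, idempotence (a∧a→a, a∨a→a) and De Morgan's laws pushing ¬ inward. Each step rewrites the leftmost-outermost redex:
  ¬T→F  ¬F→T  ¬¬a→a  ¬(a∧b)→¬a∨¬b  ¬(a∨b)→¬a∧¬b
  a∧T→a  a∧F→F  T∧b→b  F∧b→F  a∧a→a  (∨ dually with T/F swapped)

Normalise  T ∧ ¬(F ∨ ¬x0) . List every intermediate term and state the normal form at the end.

  start: T ∧ ¬(F ∨ ¬x0)
  step 1: ¬(F ∨ ¬x0)
  step 2: ¬F ∧ ¬¬x0
  step 3: T ∧ ¬¬x0
  step 4: ¬¬x0
  step 5: x0

Answer: normal form = x0  (in 5 steps)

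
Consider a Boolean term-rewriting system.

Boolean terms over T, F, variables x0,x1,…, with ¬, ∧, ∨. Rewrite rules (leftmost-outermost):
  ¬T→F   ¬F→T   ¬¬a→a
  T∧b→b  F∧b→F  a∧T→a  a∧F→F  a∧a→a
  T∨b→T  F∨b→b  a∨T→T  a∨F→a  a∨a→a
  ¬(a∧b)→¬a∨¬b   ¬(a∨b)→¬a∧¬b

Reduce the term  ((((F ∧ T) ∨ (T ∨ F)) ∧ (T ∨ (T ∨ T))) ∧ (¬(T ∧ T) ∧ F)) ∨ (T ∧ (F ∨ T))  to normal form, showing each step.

  start: ((((F ∧ T) ∨ (T ∨ F)) ∧ (T ∨ (T ∨ T))) ∧ (¬(T ∧ T) ∧ F)) ∨ (T ∧ (F ∨ T))
  →1  (((F ∨ (T ∨ F)) ∧ (T ∨ (T ∨ T))) ∧ (¬(T ∧ T) ∧ F)) ∨ (T ∧ (F ∨ T))
  →2  (((T ∨ F) ∧ (T ∨ (T ∨ T))) ∧ (¬(T ∧ T) ∧ F)) ∨ (T ∧ (F ∨ T))
  →3  ((T ∧ (T ∨ (T ∨ T))) ∧ (¬(T ∧ T) ∧ F)) ∨ (T ∧ (F ∨ T))
  →4  ((T ∨ (T ∨ T)) ∧ (¬(T ∧ T) ∧ F)) ∨ (T ∧ (F ∨ T))
  →5  (T ∧ (¬(T ∧ T) ∧ F)) ∨ (T ∧ (F ∨ T))
  →6  (¬(T ∧ T) ∧ F) ∨ (T ∧ (F ∨ T))
  →7  F ∨ (T ∧ (F ∨ T))
  →8  T ∧ (F ∨ T)
  →9  F ∨ T
  →10  T

Answer: normal form = T  (in 10 steps)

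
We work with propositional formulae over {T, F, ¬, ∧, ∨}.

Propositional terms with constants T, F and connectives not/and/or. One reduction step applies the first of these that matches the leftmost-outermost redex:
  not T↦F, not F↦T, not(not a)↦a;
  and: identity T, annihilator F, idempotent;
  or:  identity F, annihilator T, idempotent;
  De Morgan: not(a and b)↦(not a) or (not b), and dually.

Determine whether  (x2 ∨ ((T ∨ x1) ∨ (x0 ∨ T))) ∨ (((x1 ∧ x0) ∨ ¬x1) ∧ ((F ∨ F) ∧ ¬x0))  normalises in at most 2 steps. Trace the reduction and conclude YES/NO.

Answer: NO — after 2 steps the term is (x2 ∨ T) ∨ (((x1 ∧ x0) ∨ ¬x1) ∧ ((F ∨ F) ∧ ¬x0)), not yet normal

Reduction:
  start: (x2 ∨ ((T ∨ x1) ∨ (x0 ∨ T))) ∨ (((x1 ∧ x0) ∨ ¬x1) ∧ ((F ∨ F) ∧ ¬x0))
  [1] (x2 ∨ (T ∨ (x0 ∨ T))) ∨ (((x1 ∧ x0) ∨ ¬x1) ∧ ((F ∨ F) ∧ ¬x0))
  [2] (x2 ∨ T) ∨ (((x1 ∧ x0) ∨ ¬x1) ∧ ((F ∨ F) ∧ ¬x0))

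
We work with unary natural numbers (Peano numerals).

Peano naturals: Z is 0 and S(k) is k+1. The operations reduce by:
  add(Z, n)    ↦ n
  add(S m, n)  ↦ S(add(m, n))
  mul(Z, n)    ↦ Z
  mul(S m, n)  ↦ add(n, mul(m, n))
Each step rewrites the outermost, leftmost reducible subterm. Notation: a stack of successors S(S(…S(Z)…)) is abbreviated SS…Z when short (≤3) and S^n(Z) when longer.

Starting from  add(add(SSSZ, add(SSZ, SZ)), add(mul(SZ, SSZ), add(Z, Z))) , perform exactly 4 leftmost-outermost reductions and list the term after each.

  start: add(add(SSSZ, add(SSZ, SZ)), add(mul(SZ, SSZ), add(Z, Z)))
  →1  add(S(add(SSZ, add(SSZ, SZ))), add(mul(SZ, SSZ), add(Z, Z)))
  →2  S(add(add(SSZ, add(SSZ, SZ)), add(mul(SZ, SSZ), add(Z, Z))))
  →3  S(add(S(add(SZ, add(SSZ, SZ))), add(mul(SZ, SSZ), add(Z, Z))))
  →4  S(S(add(add(SZ, add(SSZ, SZ)), add(mul(SZ, SSZ), add(Z, Z)))))

Answer: after 4 steps: S(S(add(add(SZ, add(SSZ, SZ)), add(mul(SZ, SSZ), add(Z, Z)))))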